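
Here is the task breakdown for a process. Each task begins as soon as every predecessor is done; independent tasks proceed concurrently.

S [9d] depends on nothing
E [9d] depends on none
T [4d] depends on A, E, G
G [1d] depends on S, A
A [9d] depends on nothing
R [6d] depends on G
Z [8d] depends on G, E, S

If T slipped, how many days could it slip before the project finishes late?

4

A→G→Z = 9+1+8 = 18 sets the makespan at 18 days.
T finishes as early as 14 and must finish by 18.
So T can slip 18 − 14 = 4 days.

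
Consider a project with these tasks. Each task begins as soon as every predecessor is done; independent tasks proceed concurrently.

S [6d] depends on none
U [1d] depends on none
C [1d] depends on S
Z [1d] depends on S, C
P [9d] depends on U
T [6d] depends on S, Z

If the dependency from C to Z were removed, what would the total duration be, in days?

13

With the dependency in place, S→C→Z→T = 6+1+1+6 = 14 sets the finish at 14 days.
Without C→Z, Z's earliest start moves from 7 to 6.
After: S→Z→T = 6+1+6 = 13 → 13 days.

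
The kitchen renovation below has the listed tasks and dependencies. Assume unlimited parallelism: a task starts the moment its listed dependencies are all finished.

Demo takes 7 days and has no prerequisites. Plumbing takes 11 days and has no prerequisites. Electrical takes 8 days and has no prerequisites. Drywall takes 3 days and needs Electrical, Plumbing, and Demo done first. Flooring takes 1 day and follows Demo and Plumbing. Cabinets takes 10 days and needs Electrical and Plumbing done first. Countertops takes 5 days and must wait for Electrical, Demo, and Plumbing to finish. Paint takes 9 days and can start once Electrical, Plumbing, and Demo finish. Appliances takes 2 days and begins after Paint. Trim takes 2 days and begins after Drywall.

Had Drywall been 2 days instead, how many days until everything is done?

As given, the longest chain is Plumbing→Paint→Appliances = 11+9+2 = 22, so the finish is 22 days.
The longest path through Drywall is only 16 days, so Drywall has float 6.
That remains the longest chain; total 22 days.

22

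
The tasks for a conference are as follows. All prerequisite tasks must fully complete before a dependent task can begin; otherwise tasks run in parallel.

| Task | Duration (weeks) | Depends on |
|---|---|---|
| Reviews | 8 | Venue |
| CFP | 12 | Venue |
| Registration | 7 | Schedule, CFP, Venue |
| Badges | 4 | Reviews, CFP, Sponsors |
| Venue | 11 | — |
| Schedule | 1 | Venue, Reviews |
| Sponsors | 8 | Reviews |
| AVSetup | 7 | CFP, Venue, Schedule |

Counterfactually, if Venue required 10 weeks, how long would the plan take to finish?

30

The binding path is Venue→Reviews→Sponsors→Badges = 11+8+8+4 = 31; finish at 31 weeks.
Venue lies on that path, so at 10 weeks the path becomes 30 weeks.
That remains the longest chain; total 30 weeks.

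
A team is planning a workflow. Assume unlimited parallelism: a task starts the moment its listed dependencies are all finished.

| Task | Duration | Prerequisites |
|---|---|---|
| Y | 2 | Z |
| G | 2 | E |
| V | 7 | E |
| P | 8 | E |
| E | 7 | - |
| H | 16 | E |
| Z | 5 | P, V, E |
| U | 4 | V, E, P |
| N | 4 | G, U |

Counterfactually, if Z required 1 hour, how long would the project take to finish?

23

The binding path is E→P→U→N = 7+8+4+4 = 23; finish at 23 hours.
Z has 1 hour of float (longest path through it is 22).
No other chain overtakes it, so the finish is 23 hours.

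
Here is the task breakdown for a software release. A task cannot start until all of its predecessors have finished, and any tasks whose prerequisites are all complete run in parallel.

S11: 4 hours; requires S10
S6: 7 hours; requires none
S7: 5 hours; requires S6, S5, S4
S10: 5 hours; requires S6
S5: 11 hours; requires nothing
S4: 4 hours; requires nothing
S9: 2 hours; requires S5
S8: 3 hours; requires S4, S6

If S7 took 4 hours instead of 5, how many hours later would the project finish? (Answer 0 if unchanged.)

0

As given, the longest chain is S5→S7 = 11+5 = 16, so the finish is 16 hours.
Since S7 is critical, the -1 change carries straight to that chain (now 15 hours).
New critical path: S6→S10→S11 = 7+5+4 = 16 ⇒ 16 hours.
Change in finish: 16 − 16 = +0 hours.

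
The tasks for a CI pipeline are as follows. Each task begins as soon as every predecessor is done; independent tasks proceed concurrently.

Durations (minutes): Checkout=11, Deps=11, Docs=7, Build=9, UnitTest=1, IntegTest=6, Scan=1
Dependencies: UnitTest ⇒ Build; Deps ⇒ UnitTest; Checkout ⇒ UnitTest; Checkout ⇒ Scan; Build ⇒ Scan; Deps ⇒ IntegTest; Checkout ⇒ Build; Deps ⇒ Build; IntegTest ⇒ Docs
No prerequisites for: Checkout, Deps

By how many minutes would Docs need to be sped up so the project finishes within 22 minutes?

2

Current finish: 24 minutes; target: 22.
Docs is on every critical path, so each minute cut from Docs cuts the finish by one (this holds down to a finish of 22).
Need 24 − 22 = 2 minutes off Docs → Docs becomes 5 minutes, finish becomes 22.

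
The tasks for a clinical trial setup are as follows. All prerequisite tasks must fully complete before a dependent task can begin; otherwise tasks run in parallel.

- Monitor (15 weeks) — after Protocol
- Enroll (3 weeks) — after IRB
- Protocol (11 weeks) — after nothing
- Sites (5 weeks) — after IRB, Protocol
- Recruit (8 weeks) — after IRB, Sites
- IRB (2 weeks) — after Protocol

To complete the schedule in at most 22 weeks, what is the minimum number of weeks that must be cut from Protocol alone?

Current finish: 26 weeks; target: 22.
Protocol is on every critical path, so each week cut from Protocol cuts the finish by one (this holds down to a finish of 16).
Need 26 − 22 = 4 weeks off Protocol → Protocol becomes 7 weeks, finish becomes 22.

4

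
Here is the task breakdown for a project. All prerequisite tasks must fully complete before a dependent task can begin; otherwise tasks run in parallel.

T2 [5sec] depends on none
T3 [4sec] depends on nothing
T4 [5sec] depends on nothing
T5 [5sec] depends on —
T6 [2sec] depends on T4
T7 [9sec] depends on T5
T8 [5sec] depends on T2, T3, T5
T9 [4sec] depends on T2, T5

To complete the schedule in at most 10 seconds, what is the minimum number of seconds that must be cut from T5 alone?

Current finish: 14 seconds; target: 10.
T5 is on every critical path, so each second cut from T5 cuts the finish by one (this holds down to a finish of 10).
Need 14 − 10 = 4 seconds off T5 → T5 becomes 1 second, finish becomes 10.

4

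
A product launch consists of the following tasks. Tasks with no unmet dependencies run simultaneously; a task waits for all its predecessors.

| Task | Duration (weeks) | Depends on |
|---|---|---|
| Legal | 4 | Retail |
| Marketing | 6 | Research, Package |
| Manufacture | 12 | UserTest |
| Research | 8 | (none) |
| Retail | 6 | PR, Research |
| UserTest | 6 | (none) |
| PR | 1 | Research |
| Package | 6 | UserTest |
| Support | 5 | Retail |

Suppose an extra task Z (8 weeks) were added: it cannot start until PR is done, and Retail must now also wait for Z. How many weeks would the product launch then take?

Originally the product launch takes 20 weeks.
With Z inserted, Retail now waits for max(PR, Research, Z).
New critical path: Research→PR→Z→Retail→Support = 8+1+8+6+5 = 28 ⇒ 28 weeks.

28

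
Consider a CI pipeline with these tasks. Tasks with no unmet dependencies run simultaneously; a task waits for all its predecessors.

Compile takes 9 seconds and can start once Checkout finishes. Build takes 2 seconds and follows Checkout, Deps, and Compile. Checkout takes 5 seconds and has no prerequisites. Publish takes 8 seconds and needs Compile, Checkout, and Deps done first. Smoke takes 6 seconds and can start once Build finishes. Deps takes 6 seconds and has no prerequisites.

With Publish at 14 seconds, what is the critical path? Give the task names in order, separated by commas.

Checkout, Compile, Publish

The binding path is Checkout→Compile→Publish = 5+9+8 = 22; finish at 22 seconds.
Publish lies on that path, so at 14 seconds the path becomes 28 seconds.
That remains the longest chain; total 28 seconds.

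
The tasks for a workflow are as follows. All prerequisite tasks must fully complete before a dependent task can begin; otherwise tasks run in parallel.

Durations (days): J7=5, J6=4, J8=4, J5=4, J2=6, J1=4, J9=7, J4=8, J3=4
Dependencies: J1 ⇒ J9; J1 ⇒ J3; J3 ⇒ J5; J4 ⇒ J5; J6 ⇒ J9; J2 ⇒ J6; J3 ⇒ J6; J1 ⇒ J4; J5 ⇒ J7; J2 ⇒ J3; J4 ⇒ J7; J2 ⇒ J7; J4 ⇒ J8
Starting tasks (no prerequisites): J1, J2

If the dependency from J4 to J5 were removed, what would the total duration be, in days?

21

Before: longest chain J1→J4→J5→J7 = 4+8+4+5 = 21, finish 21.
Without J4→J5, J5's earliest start moves from 12 to 10.
After: J2→J3→J6→J9 = 6+4+4+7 = 21 → 21 days.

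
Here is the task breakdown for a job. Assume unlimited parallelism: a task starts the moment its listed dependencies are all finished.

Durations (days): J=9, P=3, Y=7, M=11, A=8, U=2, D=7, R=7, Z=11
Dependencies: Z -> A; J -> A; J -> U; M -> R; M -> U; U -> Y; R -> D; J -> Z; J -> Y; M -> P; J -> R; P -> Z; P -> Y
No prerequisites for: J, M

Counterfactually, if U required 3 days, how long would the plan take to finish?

33

Critical path before the change: M→P→Z→A = 11+3+11+8 = 33 giving 33 days.
The longest path through U is only 20 days, so U has float 13.
That remains the longest chain; total 33 days.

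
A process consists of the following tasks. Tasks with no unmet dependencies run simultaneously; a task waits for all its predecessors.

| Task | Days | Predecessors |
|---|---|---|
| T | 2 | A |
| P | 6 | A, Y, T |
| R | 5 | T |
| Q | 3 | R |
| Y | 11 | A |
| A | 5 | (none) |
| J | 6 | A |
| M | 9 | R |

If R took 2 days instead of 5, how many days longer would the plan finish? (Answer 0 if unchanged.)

Baseline: A→Y→P = 5+11+6 = 22 → 22 days.
R is off the critical path — its longest chain is 21 days, giving 1 of slack.
No other chain overtakes it, so the finish is 22 days.
Change in finish: 22 − 22 = +0 days.

0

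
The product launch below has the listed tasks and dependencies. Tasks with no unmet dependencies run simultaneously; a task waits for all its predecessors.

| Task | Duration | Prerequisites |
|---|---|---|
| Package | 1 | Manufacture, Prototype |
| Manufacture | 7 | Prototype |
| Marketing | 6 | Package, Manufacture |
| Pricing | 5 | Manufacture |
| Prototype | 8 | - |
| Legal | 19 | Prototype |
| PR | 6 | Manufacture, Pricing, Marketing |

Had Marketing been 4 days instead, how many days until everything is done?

27

The binding path is Prototype→Manufacture→Package→Marketing→PR = 8+7+1+6+6 = 28; finish at 28 days.
Since Marketing is critical, the -2 change carries straight to that chain (now 26 days).
The binding chain switches to Prototype→Legal = 8+19 = 27; finish 27 days.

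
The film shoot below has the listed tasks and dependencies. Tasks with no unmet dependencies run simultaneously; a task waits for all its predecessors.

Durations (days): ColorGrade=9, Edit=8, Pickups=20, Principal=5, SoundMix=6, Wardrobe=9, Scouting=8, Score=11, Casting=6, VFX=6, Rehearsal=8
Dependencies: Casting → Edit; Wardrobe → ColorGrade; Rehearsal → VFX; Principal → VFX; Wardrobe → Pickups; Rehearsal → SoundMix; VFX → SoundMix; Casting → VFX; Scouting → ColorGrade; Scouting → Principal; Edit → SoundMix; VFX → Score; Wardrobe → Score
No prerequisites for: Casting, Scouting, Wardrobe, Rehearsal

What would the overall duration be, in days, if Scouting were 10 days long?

As given, the longest chain is Scouting→Principal→VFX→Score = 8+5+6+11 = 30, so the finish is 30 days.
Since Scouting is critical, the +2 change carries straight to that chain (now 32 days).
No other chain overtakes it, so the finish is 32 days.

32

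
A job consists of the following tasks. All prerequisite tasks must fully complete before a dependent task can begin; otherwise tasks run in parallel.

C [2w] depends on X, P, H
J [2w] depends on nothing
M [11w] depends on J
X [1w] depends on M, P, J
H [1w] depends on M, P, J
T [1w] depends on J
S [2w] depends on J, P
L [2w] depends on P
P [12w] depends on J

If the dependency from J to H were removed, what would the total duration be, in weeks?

Original critical path: J→P→H→C = 2+12+1+2 = 17 ⇒ 17 weeks.
Dropping J→H doesn't change H's earliest start (14); another predecessor still binds.
After: J→P→H→C = 2+12+1+2 = 17 → 17 weeks.

17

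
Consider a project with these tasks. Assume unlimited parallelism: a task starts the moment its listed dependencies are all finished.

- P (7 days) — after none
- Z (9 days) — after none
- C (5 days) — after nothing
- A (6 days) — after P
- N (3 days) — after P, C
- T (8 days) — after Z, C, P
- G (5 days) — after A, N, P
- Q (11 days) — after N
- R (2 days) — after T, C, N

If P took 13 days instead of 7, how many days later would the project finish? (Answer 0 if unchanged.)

Baseline: P→N→Q = 7+3+11 = 21 → 21 days.
P is on the critical path; changing it to 13 makes that path 27 days.
The critical path is still P→N→Q; finish is now 27 days.
Change in finish: 27 − 21 = +6 days.

6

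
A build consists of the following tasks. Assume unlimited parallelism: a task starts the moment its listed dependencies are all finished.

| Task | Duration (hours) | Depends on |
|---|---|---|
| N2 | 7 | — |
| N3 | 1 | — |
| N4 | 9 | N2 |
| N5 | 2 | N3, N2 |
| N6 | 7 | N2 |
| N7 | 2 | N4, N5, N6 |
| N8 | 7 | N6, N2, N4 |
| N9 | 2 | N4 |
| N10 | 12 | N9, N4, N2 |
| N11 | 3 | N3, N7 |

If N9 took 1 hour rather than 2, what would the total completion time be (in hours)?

29

Critical path before the change: N2→N4→N9→N10 = 7+9+2+12 = 30 giving 30 hours.
N9 is on the critical path; changing it to 1 makes that path 29 hours.
The critical path is still N2→N4→N9→N10; finish is now 29 hours.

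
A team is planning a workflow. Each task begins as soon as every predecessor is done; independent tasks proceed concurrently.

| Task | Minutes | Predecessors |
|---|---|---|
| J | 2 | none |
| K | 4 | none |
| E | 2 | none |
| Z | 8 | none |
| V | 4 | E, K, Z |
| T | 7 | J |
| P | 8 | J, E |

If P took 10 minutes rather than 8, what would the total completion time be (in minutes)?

12

Baseline: Z→V = 8+4 = 12 → 12 minutes.
P has 2 minutes of float (longest path through it is 10).
The binding chain switches to J→P = 2+10 = 12; finish 12 minutes.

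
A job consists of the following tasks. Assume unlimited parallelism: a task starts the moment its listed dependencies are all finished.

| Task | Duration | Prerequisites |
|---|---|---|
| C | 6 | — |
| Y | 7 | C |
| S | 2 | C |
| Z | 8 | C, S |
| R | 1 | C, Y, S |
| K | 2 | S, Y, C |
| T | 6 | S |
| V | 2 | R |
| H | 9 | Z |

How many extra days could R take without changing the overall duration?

The longest chain is C→S→Z→H = 6+2+8+9 = 25; overall finish 25 days.
The longest chain containing R totals 16 days.
Slack of R = 22 − 13 = 9 days.

9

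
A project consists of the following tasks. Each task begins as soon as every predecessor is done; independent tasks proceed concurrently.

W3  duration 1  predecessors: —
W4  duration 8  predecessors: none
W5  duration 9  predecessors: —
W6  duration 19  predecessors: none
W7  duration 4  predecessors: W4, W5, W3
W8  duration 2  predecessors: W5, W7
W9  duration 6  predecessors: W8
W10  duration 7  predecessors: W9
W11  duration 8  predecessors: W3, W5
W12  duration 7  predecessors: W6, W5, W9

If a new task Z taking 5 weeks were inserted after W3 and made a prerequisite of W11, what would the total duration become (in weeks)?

28

Originally the schedule takes 28 weeks.
With Z inserted, W11 now waits for max(W3, W5, Z).
New critical path: W5→W7→W8→W9→W10 = 9+4+2+6+7 = 28 ⇒ 28 weeks.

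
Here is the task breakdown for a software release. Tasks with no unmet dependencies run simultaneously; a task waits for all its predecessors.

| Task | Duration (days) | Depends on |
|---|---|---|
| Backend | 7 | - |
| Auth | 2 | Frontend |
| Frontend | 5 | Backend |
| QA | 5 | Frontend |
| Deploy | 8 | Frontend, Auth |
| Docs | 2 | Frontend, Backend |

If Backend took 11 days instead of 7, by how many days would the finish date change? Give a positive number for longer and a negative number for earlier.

4

Actual critical path: Backend→Frontend→Auth→Deploy = 7+5+2+8 = 22 ⇒ 22 days.
Backend lies on that path, so at 11 days the path becomes 26 days.
No other chain overtakes it, so the finish is 26 days.
Change in finish: 26 − 22 = +4 days.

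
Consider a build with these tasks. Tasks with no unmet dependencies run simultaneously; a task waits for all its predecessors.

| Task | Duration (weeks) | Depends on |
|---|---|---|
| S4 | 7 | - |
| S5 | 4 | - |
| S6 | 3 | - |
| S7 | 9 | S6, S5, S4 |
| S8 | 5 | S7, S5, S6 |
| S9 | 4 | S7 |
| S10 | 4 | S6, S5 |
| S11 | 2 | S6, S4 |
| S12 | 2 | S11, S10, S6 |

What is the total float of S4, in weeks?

0

Critical path: S4→S7→S8 = 7+9+5 = 21, so the finish is 21 weeks.
Longest path through S4: 21 weeks (earliest finish 7, latest finish 7).
So S4 can slip 7 − 7 = 0 weeks.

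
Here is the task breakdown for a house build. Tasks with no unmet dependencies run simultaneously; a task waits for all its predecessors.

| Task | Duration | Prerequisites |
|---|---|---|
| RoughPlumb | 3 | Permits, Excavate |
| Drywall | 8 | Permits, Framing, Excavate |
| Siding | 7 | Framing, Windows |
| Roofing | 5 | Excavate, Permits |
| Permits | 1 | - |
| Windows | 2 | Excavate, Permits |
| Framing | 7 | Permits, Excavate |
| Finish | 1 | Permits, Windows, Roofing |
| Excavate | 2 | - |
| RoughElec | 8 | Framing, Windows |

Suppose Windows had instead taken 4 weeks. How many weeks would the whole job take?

Baseline: Excavate→Framing→RoughElec = 2+7+8 = 17 → 17 weeks.
Windows is off the critical path — its longest chain is 12 weeks, giving 5 of slack.
No other chain overtakes it, so the finish is 17 weeks.

17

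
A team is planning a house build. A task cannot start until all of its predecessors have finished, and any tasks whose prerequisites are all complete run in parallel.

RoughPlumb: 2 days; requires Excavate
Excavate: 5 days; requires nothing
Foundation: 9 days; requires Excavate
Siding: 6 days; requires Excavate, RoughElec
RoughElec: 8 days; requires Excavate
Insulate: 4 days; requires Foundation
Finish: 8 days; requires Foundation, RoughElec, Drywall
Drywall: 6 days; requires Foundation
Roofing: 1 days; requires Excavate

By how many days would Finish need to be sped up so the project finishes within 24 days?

4

Current finish: 28 days; target: 24.
Finish is on every critical path, so each day cut from Finish cuts the finish by one (this holds down to a finish of 21).
Need 28 − 24 = 4 days off Finish → Finish becomes 4 days, finish becomes 24.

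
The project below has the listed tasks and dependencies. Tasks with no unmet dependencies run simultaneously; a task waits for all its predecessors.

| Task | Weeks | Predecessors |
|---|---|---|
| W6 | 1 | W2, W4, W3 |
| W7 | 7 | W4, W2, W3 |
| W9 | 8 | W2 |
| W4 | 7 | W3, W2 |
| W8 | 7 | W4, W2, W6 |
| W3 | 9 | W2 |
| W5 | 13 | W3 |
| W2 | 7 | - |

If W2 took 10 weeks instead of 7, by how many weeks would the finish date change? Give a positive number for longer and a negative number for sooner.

3

Actual critical path: W2→W3→W4→W6→W8 = 7+9+7+1+7 = 31 ⇒ 31 weeks.
W2 is on the critical path; changing it to 10 makes that path 34 weeks.
That remains the longest chain; total 34 weeks.
Change in finish: 34 − 31 = +3 weeks.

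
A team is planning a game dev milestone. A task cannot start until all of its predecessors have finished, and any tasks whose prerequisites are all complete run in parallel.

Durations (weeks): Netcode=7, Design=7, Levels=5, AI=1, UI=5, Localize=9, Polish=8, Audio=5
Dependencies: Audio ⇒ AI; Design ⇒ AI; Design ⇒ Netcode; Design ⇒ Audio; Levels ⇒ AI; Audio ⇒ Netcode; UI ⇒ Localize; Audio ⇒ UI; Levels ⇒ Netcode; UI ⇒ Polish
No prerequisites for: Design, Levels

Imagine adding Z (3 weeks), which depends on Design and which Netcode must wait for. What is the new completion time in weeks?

26

Originally the project takes 26 weeks.
With Z inserted, Netcode now waits for max(Levels, Audio, Design, Z).
New critical path: Design→Audio→UI→Localize = 7+5+5+9 = 26 ⇒ 26 weeks.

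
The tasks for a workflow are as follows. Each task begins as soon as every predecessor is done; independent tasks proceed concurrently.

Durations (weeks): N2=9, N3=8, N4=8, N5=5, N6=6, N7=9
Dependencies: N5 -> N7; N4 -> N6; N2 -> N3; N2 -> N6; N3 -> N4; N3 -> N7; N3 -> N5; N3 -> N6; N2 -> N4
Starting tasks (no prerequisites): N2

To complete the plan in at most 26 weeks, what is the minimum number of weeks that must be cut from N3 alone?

Current finish: 31 weeks; target: 26.
N3 is on every critical path, so each week cut from N3 cuts the finish by one (this holds down to a finish of 24).
Need 31 − 26 = 5 weeks off N3 → N3 becomes 3 weeks, finish becomes 26.

5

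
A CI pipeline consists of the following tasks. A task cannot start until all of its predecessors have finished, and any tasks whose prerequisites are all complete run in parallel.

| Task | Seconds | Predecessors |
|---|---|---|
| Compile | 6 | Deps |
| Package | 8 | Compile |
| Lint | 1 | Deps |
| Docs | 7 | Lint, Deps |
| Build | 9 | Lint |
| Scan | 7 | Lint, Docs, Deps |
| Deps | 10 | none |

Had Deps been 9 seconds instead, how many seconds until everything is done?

Baseline: Deps→Lint→Docs→Scan = 10+1+7+7 = 25 → 25 seconds.
Since Deps is critical, the -1 change carries straight to that chain (now 24 seconds).
That remains the longest chain; total 24 seconds.

24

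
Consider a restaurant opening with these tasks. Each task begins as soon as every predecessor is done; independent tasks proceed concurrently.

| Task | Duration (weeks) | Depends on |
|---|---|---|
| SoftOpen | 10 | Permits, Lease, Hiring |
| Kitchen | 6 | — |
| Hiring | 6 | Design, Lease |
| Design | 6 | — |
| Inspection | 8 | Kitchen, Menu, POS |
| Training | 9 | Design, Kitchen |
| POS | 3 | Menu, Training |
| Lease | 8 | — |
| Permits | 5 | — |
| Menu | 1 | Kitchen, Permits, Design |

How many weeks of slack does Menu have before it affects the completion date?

8

The longest chain is Design→Training→POS→Inspection = 6+9+3+8 = 26; overall finish 26 weeks.
Longest path through Menu: 18 weeks (earliest finish 7, latest finish 15).
So Menu can slip 15 − 7 = 8 weeks.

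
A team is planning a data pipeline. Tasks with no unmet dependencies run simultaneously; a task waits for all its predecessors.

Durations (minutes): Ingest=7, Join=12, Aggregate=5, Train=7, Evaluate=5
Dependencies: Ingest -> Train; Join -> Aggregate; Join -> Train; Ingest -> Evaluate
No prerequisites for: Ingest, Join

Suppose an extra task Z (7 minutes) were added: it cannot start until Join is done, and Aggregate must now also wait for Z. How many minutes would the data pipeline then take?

Originally the data pipeline takes 19 minutes.
With Z inserted, Aggregate now waits for max(Join, Z).
New critical path: Join→Z→Aggregate = 12+7+5 = 24 ⇒ 24 minutes.

24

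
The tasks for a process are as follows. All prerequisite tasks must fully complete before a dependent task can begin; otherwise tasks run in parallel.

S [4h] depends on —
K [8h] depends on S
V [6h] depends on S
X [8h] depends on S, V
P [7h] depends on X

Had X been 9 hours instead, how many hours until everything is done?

Critical path before the change: S→V→X→P = 4+6+8+7 = 25 giving 25 hours.
X is on the critical path; changing it to 9 makes that path 26 hours.
No other chain overtakes it, so the finish is 26 hours.

26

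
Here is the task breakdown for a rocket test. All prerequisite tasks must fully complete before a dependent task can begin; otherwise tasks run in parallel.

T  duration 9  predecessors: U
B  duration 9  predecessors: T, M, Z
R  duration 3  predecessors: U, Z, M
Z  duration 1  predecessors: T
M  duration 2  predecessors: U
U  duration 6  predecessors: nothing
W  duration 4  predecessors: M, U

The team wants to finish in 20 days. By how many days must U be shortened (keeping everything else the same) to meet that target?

5

Current finish: 25 days; target: 20.
U is on every critical path, so each day cut from U cuts the finish by one (this holds down to a finish of 20).
Need 25 − 20 = 5 days off U → U becomes 1 day, finish becomes 20.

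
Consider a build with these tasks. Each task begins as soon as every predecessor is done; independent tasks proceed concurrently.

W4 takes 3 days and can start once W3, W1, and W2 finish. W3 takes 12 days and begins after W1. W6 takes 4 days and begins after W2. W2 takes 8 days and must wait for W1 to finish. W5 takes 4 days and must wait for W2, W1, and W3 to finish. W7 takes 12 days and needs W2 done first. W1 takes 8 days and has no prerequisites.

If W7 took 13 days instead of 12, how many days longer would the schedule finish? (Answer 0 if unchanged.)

Critical path before the change: W1→W2→W7 = 8+8+12 = 28 giving 28 days.
W7 lies on that path, so at 13 days the path becomes 29 days.
No other chain overtakes it, so the finish is 29 days.
Change in finish: 29 − 28 = +1 days.

1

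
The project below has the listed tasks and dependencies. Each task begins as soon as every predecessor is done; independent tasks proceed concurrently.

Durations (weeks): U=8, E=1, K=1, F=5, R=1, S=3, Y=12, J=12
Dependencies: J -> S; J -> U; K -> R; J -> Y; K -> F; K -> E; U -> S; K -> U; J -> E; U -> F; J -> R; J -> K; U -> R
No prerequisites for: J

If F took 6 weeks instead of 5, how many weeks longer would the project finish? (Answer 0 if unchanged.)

1

Actual critical path: J→K→U→F = 12+1+8+5 = 26 ⇒ 26 weeks.
Since F is critical, the +1 change carries straight to that chain (now 27 weeks).
The critical path is still J→K→U→F; finish is now 27 weeks.
Change in finish: 27 − 26 = +1 weeks.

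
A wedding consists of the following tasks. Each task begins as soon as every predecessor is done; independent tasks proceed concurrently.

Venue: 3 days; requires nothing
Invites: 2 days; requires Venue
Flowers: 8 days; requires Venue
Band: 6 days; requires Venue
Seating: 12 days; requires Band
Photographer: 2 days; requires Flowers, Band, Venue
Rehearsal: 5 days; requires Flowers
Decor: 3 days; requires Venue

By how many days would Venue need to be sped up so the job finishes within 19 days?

Current finish: 21 days; target: 19.
Venue is on every critical path, so each day cut from Venue cuts the finish by one (this holds down to a finish of 19).
Need 21 − 19 = 2 days off Venue → Venue becomes 1 day, finish becomes 19.

2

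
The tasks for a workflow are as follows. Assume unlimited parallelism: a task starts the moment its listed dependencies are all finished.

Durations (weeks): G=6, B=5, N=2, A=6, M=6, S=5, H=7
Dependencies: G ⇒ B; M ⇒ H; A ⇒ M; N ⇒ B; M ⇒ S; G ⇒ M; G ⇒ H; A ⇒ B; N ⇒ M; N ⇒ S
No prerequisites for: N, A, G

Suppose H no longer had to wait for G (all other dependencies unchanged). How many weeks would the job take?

19

Original critical path: A→M→H = 6+6+7 = 19 ⇒ 19 weeks.
Dropping G→H doesn't change H's earliest start (12); another predecessor still binds.
New critical path: A→M→H = 6+6+7 = 19 ⇒ 19 weeks.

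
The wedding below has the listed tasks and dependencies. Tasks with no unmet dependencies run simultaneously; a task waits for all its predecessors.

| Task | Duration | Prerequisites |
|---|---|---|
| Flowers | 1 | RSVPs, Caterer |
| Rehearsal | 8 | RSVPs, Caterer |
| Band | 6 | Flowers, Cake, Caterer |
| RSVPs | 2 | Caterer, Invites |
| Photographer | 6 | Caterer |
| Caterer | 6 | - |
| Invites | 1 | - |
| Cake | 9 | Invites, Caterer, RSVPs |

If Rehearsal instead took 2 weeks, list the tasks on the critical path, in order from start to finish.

Actual critical path: Caterer→RSVPs→Cake→Band = 6+2+9+6 = 23 ⇒ 23 weeks.
Rehearsal has 7 weeks of float (longest path through it is 16).
No other chain overtakes it, so the finish is 23 weeks.

Caterer, RSVPs, Cake, Band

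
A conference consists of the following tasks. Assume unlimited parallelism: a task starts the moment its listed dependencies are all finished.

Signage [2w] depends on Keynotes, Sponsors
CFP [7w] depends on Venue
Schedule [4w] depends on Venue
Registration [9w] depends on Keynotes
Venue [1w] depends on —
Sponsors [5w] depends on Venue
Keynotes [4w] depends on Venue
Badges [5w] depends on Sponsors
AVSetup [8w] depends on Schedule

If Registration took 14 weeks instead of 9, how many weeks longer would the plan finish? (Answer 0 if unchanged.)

As given, the longest chain is Venue→Keynotes→Registration = 1+4+9 = 14, so the finish is 14 weeks.
Since Registration is critical, the +5 change carries straight to that chain (now 19 weeks).
No other chain overtakes it, so the finish is 19 weeks.
Change in finish: 19 − 14 = +5 weeks.

5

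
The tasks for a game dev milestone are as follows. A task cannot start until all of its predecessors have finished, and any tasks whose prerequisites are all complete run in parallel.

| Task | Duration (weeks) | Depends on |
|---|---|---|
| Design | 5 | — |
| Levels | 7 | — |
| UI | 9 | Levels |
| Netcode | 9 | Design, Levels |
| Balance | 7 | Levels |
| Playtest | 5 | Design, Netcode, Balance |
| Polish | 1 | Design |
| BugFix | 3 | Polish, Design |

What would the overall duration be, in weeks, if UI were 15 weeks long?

22

Critical path before the change: Levels→Netcode→Playtest = 7+9+5 = 21 giving 21 weeks.
The longest path through UI is only 16 weeks, so UI has float 5.
The binding chain switches to Levels→UI = 7+15 = 22; finish 22 weeks.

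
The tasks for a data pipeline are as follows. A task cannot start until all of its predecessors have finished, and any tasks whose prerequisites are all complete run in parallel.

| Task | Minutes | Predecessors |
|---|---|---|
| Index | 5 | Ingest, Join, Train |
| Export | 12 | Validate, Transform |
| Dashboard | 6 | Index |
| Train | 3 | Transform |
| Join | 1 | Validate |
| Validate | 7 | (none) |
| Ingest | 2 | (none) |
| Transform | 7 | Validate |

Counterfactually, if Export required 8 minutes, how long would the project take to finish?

The binding path is Validate→Transform→Train→Index→Dashboard = 7+7+3+5+6 = 28; finish at 28 minutes.
The longest path through Export is only 26 minutes, so Export has float 2.
No other chain overtakes it, so the finish is 28 minutes.

28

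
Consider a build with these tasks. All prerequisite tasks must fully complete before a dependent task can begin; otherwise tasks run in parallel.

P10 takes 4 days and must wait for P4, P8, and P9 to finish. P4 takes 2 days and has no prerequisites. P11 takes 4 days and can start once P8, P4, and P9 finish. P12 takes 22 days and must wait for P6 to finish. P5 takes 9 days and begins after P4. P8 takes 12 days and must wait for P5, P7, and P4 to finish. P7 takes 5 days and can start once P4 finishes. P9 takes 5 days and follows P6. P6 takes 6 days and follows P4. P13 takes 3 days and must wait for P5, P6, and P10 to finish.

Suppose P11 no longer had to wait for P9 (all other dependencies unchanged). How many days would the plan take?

Before: longest chain P4→P5→P8→P10→P13 = 2+9+12+4+3 = 30, finish 30.
Dropping P9→P11 doesn't change P11's earliest start (23); another predecessor still binds.
The longest chain is now P4→P5→P8→P10→P13 = 2+9+12+4+3 = 30, so the plan takes 30 days.

30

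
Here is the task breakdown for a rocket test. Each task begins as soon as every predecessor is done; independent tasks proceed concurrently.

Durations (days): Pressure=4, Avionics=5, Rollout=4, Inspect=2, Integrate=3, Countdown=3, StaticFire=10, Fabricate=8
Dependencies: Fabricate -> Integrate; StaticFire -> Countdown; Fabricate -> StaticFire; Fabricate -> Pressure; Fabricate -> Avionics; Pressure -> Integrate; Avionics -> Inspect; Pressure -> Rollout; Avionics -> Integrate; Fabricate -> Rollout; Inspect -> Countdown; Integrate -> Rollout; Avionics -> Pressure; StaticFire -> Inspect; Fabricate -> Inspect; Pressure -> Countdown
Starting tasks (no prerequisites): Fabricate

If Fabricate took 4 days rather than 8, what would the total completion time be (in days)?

Baseline: Fabricate→Avionics→Pressure→Integrate→Rollout = 8+5+4+3+4 = 24 → 24 days.
Fabricate is on the critical path; changing it to 4 makes that path 20 days.
That remains the longest chain; total 20 days.

20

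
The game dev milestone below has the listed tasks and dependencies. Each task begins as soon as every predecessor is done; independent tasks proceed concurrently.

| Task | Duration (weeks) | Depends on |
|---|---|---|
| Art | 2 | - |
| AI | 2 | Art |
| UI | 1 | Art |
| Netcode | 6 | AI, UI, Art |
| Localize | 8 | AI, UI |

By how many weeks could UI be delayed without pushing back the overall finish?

1

Art→AI→Localize = 2+2+8 = 12 sets the makespan at 12 weeks.
UI finishes as early as 3 and must finish by 4.
Slack of UI = 3 − 2 = 1 week.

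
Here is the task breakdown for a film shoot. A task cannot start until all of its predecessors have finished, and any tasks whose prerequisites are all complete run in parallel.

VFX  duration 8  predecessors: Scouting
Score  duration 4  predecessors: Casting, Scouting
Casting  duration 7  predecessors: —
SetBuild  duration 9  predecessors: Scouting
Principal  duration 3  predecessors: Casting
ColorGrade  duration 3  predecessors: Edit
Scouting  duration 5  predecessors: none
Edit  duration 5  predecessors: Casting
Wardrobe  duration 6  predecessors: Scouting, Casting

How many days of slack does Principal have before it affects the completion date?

5

The longest chain is Casting→Edit→ColorGrade = 7+5+3 = 15; overall finish 15 days.
Longest path through Principal: 10 days (earliest finish 10, latest finish 15).
Slack of Principal = 12 − 7 = 5 days.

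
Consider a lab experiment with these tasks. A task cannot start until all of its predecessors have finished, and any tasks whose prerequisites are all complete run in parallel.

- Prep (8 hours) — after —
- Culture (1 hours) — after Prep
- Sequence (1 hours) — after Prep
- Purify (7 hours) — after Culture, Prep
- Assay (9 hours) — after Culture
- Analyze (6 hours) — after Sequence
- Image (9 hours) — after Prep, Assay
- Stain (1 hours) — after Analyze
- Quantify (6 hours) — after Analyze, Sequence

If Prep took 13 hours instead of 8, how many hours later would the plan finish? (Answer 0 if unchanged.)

5

Critical path before the change: Prep→Culture→Assay→Image = 8+1+9+9 = 27 giving 27 hours.
Prep is on the critical path; changing it to 13 makes that path 32 hours.
That remains the longest chain; total 32 hours.
Change in finish: 32 − 27 = +5 hours.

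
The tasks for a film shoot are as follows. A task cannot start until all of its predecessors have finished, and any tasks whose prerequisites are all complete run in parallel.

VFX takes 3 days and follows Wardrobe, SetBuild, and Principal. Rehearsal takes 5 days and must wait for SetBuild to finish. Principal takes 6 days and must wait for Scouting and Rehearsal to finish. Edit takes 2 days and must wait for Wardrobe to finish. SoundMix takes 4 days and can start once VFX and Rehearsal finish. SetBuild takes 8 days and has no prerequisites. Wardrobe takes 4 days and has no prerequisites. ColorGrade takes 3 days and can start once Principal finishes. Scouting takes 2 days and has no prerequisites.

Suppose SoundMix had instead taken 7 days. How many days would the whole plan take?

29

Critical path before the change: SetBuild→Rehearsal→Principal→VFX→SoundMix = 8+5+6+3+4 = 26 giving 26 days.
SoundMix lies on that path, so at 7 days the path becomes 29 days.
That remains the longest chain; total 29 days.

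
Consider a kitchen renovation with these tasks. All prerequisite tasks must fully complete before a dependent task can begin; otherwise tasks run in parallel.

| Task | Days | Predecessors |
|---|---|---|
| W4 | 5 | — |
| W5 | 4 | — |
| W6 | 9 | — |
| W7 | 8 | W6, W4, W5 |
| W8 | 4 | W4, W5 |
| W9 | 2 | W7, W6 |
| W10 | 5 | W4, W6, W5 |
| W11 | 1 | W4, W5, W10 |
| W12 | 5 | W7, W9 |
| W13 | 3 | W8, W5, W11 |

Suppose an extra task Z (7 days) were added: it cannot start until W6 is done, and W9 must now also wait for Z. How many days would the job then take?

Originally the job takes 24 days.
With Z inserted, W9 now waits for max(W7, W6, Z).
New critical path: W6→W7→W9→W12 = 9+8+2+5 = 24 ⇒ 24 days.

24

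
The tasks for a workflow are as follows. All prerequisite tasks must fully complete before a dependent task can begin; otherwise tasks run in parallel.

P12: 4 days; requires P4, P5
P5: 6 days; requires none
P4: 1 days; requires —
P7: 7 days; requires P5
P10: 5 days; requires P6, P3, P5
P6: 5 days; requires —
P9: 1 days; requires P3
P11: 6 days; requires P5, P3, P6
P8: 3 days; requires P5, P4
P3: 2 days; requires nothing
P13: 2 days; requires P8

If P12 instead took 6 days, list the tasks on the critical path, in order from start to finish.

The binding path is P5→P7 = 6+7 = 13; finish at 13 days.
The longest path through P12 is only 10 days, so P12 has float 3.
That remains the longest chain; total 13 days.

P5, P7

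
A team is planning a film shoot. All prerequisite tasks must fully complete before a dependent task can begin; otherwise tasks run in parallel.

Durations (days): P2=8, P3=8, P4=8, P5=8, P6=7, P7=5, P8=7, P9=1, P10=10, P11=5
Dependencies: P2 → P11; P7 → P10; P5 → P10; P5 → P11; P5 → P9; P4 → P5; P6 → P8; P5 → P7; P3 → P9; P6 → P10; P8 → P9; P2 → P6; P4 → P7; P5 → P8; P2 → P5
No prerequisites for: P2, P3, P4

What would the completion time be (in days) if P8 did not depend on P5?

Before: longest chain P2→P5→P7→P10 = 8+8+5+10 = 31, finish 31.
Without P5→P8, P8's earliest start moves from 16 to 15.
The longest chain is now P2→P5→P7→P10 = 8+8+5+10 = 31, so the project takes 31 days.

31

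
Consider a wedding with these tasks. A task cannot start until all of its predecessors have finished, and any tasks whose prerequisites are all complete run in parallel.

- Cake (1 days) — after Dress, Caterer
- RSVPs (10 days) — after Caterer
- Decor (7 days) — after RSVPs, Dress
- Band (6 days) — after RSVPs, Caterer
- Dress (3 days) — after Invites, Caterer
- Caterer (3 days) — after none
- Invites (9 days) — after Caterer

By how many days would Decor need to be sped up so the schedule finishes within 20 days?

Current finish: 22 days; target: 20.
Decor is on every critical path, so each day cut from Decor cuts the finish by one (this holds down to a finish of 19).
Need 22 − 20 = 2 days off Decor → Decor becomes 5 days, finish becomes 20.

2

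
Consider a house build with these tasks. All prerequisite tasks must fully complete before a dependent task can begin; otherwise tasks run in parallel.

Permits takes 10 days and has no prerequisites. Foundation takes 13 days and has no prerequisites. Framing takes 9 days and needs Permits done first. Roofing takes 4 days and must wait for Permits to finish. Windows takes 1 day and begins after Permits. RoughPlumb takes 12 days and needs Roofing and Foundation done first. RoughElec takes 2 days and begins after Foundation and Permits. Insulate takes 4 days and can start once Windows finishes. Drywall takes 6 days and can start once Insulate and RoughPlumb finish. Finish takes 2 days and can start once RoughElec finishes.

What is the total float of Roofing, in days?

The longest chain is Permits→Roofing→RoughPlumb→Drywall = 10+4+12+6 = 32; overall finish 32 days.
Roofing finishes as early as 14 and must finish by 14.
So Roofing can slip 14 − 14 = 0 days.

0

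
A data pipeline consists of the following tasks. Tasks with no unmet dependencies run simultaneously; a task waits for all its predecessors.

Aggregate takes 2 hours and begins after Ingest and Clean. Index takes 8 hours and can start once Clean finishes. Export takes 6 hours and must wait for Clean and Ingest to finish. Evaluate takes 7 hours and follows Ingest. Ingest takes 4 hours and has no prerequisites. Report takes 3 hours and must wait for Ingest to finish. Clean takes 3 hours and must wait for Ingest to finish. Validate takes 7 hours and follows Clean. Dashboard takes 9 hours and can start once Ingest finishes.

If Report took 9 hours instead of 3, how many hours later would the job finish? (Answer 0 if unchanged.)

Baseline: Ingest→Clean→Index = 4+3+8 = 15 → 15 hours.
Report has 8 hours of float (longest path through it is 7).
The critical path is still Ingest→Clean→Index; finish is now 15 hours.
Change in finish: 15 − 15 = +0 hours.

0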